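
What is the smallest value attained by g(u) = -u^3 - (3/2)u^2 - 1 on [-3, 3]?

-83/2

g'(u) = -3u^2 - 3u, which vanishes at u = -1 and u = 0.
Compare values at every candidate in [-3, 3]: g(-3) = 25/2, g(-1) = -3/2, g(0) = -1, g(3) = -83/2.
So the minimum is g(3) = -83/2.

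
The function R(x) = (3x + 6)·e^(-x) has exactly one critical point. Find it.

-1

Differentiating with the product rule gives R'(x) = (-3x - 3)·e^(-x). Since e^(-x) > 0, the only critical point is x = -1.
R''(-1) has the same sign as -3 < 0, so this is a local maximum.
R(-1) = (3)·e^(1) ≈ 8.1548.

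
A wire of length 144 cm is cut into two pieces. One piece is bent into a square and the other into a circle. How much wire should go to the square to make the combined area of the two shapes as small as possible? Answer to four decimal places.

Let x be the length used for the square. Square side x/4; circle radius (144−x)/(2π).
A(x) = (x/4)² + π·((144−x)/(2π))² = x²/16 + (144−x)²/(4π) for 0 ≤ x ≤ 144. A'(x) = x/8 − (144−x)/(2π) = 0 gives x = 4·144/(π+4) ≈ 80.6543.
A'' = 1/8 + 1/(2π) > 0, so this gives the minimum combined area; x ≈ 80.6543 cm to the square.

80.6543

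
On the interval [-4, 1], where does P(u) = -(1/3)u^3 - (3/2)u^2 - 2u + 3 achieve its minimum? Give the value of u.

1

The derivative is -u^2 - 3u - 2, which vanishes at u = -2 and u = -1.
Candidates: P(-4) = 25/3; P(-2) = 11/3; P(-1) = 23/6; P(1) = -5/6.
The minimum over the interval is -5/6, attained at u = 1.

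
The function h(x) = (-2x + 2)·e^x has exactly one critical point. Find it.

By the product rule, h'(x) = (-2x)·e^x. Since e^x > 0, the only critical point is x = 0.
h''(0) has the same sign as -2 < 0, so this is a local maximum.
h(0) = (2)·e^(0) ≈ 2.0000.

0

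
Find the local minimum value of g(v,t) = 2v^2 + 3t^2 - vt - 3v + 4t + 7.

114/23

∂g/∂v = 4v - t - 3 = 0 and ∂g/∂t = -v + 6t + 4 = 0, so (v, t) = (14/23, -13/23).
The Hessian has g_{vv} = 4, g_{tt} = 6, g_{vt} = -1, giving D = 23 > 0 with g_{vv} > 0, so the point is a local minimum.
g(14/23, -13/23) = 114/23.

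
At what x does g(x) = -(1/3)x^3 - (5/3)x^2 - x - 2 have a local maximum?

-1/3

Critical points: g'(x) = -x^2 - (10/3)x - 1 vanishes at x = -3, -1/3.
Second-derivative test with g''(x) = -2x - 10/3: g''(-3) = 8/3 > 0 ⇒ local minimum; g''(-1/3) = -8/3 < 0 ⇒ local maximum.
The local maximum is g(-1/3) = -149/81.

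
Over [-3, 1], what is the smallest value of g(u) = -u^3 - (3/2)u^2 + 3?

g'(u) = -3u^2 - 3u, which vanishes at u = -1 and u = 0.
Compare values at every candidate in [-3, 1]: g(-3) = 33/2,  g(-1) = 5/2,  g(0) = 3,  g(1) = 1/2.
The minimum over the interval is 1/2, attained at u = 1.

1/2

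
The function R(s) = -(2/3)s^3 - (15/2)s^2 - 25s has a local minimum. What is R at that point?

R'(s) = -2s^2 - 15s - 25 = 0 at s = -5, -5/2.
Since R''(s) = -4s - 15, we get R''(-5) = 5 > 0 ⇒ local minimum; R''(-5/2) = -5 < 0 ⇒ local maximum.
Thus R has its local minimum at s = -5, with value 125/6.

125/6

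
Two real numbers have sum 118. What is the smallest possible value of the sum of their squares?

6962

With a + b = 118, a^2 + b^2 = a^2 + (118 − a)^2.
The derivative 2a − 2(118 − a) = 4a − 236 vanishes at a = 59; second derivative 4 > 0, a minimum.
The minimum is 2·(59)^2 = 6962.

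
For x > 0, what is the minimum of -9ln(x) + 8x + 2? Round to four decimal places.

h'(x) = -9/x + 8 = 0 gives x = 9/8.
h''(x) = 9/x², which is positive for x > 0, so this is a local minimum.
h(9/8) = -9·ln(9/8) + 9 + 2 ≈ 9.9400.

9.9400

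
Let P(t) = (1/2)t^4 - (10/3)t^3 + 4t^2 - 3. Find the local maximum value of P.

-11/6

P'(t) = 2t^3 - 10t^2 + 8t. Setting P'(t) = 0 gives t ∈ {0, 1, 4}.
P''(t) = 6t^2 - 20t + 8. P''(0) = 8 > 0 ⇒ local minimum; P''(1) = -6 < 0 ⇒ local maximum; P''(4) = 24 > 0 ⇒ local minimum.
Thus P has its local maximum at t = 1, with value -11/6.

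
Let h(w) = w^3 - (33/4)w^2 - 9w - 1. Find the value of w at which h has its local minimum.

6

h'(w) = 3w^2 - (33/2)w - 9. Setting h'(w) = 0 gives w ∈ {-1/2, 6}.
h''(w) = 6w - 33/2. h''(-1/2) = -39/2 < 0 ⇒ local maximum; h''(6) = 39/2 > 0 ⇒ local minimum.
The local minimum is h(6) = -136.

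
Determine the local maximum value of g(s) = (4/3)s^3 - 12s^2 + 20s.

28/3

g'(s) = 4s^2 - 24s + 20 = 0 at s = 1, 5.
g''(s) = 8s - 24. g''(1) = -16 < 0 ⇒ local maximum; g''(5) = 16 > 0 ⇒ local minimum.
The local maximum is g(1) = 28/3.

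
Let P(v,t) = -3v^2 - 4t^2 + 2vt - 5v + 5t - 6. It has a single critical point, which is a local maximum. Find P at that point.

∂P/∂v = -6v + 2t - 5 = 0 and ∂P/∂t = 2v - 8t + 5 = 0, so (v, t) = (-15/22, 5/11).
The Hessian has P_{vv} = -6, P_{tt} = -8, P_{vt} = 2, giving D = 44 > 0 with P_{vv} < 0, so the point is a local maximum.
P(-15/22, 5/11) = -139/44.

-139/44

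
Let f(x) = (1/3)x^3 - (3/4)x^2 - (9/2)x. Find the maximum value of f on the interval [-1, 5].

41/12

Differentiating, f'(x) = x^2 - (3/2)x - 9/2; whose only zero in [-1, 5] is x = 3.
Candidates: f(-1) = 41/12, f(3) = -45/4, f(5) = 5/12.
So the maximum is f(-1) = 41/12.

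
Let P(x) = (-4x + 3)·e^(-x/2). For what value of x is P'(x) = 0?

11/4

By the product rule, P'(x) = (2x - 11/2)·e^(-x/2). Since e^(-x/2) > 0, the only critical point is x = 11/4.
P''(11/4) has the same sign as 2 > 0, so this is a local minimum.
P(11/4) = (-8)·e^(-11/8) ≈ -2.0227.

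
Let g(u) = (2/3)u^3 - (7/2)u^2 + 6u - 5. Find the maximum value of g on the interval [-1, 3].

-1/2

The derivative is 2u^2 - 7u + 6, which vanishes at u = 3/2 and u = 2.
Candidates: g(-1) = -91/6; g(3/2) = -13/8; g(2) = -5/3; g(3) = -1/2.
So the maximum is g(3) = -1/2.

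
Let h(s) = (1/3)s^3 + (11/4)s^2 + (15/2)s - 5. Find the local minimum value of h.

h'(s) = s^2 + (11/2)s + 15/2 = 0 at s = -3, -5/2.
Since h''(s) = 2s + 11/2, we get h''(-3) = -1/2 < 0 ⇒ local maximum; h''(-5/2) = 1/2 > 0 ⇒ local minimum.
The local minimum is h(-5/2) = -565/48.

-565/48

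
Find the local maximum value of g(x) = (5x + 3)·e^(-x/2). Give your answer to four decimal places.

By the product rule, g'(x) = (-(5/2)x + 7/2)·e^(-x/2). Since e^(-x/2) > 0, the only critical point is x = 7/5.
g''(7/5) has the same sign as -5/2 < 0, so this is a local maximum.
g(7/5) = (10)·e^(-7/10) ≈ 4.9659.

4.9659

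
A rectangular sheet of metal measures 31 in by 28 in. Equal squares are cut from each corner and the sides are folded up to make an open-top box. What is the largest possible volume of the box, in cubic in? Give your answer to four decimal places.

With cut size x, the volume is V(x) = x(31 − 2x)(28 − 2x) for 0 < x < 14.
V'(x) = 12x^2 − 236x + 868. Setting V'(x) = 0 gives x ≈ 4.8976 (the root in (0, 14)).
V''(x) = 24x − 236 is negative there, so this is the maximum; V ≈ 1890.6163.

1890.6163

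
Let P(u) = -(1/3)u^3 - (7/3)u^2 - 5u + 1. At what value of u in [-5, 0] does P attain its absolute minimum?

0

P'(u) = -u^2 - (14/3)u - 5, which vanishes at u = -3 and u = -5/3.
Compare values at every candidate in [-5, 0]: P(-5) = 28/3; P(-3) = 4; P(-5/3) = 356/81; P(0) = 1.
So the minimum is P(0) = 1.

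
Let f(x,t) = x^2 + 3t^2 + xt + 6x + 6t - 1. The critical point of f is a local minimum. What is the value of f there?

∂f/∂x = 2x + t + 6 = 0 and ∂f/∂t = x + 6t + 6 = 0, so (x, t) = (-30/11, -6/11).
The Hessian has f_{xx} = 2, f_{tt} = 6, f_{xt} = 1, giving D = 11 > 0 with f_{xx} > 0, so the point is a local minimum.
f(-30/11, -6/11) = -119/11.

-119/11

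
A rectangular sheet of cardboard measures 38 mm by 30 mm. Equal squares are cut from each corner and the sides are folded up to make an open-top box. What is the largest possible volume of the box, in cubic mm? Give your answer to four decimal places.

2821.6755

With cut size x, the volume is V(x) = x(38 − 2x)(30 − 2x) for 0 < x < 15.
V'(x) = 12x^2 − 272x + 1140. Setting V'(x) = 0 gives x ≈ 5.5502 (the root in (0, 15)).
V''(x) = 24x − 272 is negative there, so this is the maximum; V ≈ 2821.6755.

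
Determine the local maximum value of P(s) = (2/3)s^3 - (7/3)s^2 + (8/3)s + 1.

2

Critical points: P'(s) = 2s^2 - (14/3)s + 8/3 vanishes at s = 1, 4/3.
Second-derivative test with P''(s) = 4s - 14/3: P''(1) = -2/3 < 0 ⇒ local maximum; P''(4/3) = 2/3 > 0 ⇒ local minimum.
Thus P has its local maximum at s = 1, with value 2.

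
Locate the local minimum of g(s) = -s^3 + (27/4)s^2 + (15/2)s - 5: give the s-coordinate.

g'(s) = -3s^2 + (27/2)s + 15/2. Setting g'(s) = 0 gives s ∈ {-1/2, 5}.
Second-derivative test with g''(s) = -6s + 27/2: g''(-1/2) = 33/2 > 0 ⇒ local minimum; g''(5) = -33/2 < 0 ⇒ local maximum.
Thus g has its local minimum at s = -1/2, with value -111/16.

-1/2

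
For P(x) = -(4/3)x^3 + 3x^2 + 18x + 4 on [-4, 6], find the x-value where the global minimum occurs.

The derivative is -4x^2 + 6x + 18, which vanishes at x = -3/2 and x = 3.
Compare values at every candidate in [-4, 6]: P(-4) = 196/3,  P(-3/2) = -47/4,  P(3) = 49,  P(6) = -68.
So the minimum is P(6) = -68.

6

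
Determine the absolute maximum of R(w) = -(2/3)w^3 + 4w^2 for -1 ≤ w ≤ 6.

64/3

Differentiating, R'(w) = -2w^2 + 8w; which vanishes at w = 0 and w = 4.
Candidates: R(-1) = 14/3; R(0) = 0; R(4) = 64/3; R(6) = 0.
Hence the absolute maximum is 64/3 at w = 4.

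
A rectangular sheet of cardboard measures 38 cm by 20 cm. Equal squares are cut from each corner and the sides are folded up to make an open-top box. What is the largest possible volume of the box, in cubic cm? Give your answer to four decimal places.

1442.1402

With cut size x, the volume is V(x) = x(38 − 2x)(20 − 2x) for 0 < x < 10.
V'(x) = 12x^2 − 232x + 760. Setting V'(x) = 0 gives x ≈ 4.1793 (the root in (0, 10)).
V''(x) = 24x − 232 is negative there, so this is the maximum; V ≈ 1442.1402.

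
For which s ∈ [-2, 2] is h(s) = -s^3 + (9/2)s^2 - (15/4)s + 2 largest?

-2

Differentiating, h'(s) = -3s^2 + 9s - 15/4; whose only zero in [-2, 2] is s = 1/2.
Compare values at every candidate in [-2, 2]: h(-2) = 71/2,  h(1/2) = 9/8,  h(2) = 9/2.
Hence the absolute maximum is 71/2 at s = -2.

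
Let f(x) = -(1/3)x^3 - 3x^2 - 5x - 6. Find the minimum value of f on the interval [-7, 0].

-43/3

The derivative is -x^2 - 6x - 5, which vanishes at x = -5 and x = -1.
Compare values at every candidate in [-7, 0]: f(-7) = -11/3,  f(-5) = -43/3,  f(-1) = -11/3,  f(0) = -6.
The minimum over the interval is -43/3, attained at x = -5.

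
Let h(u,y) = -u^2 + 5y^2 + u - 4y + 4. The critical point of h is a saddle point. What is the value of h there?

69/20

∂h/∂u = -2u + 1 = 0 and ∂h/∂y = 10y - 4 = 0, so (u, y) = (1/2, 2/5).
The Hessian has h_{uu} = -2, h_{yy} = 10, h_{uy} = 0, giving D = -20 < 0, so the point is a saddle point.
h(1/2, 2/5) = 69/20.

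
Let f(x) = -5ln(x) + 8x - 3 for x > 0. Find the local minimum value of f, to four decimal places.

f'(x) = -5/x + 8 = 0 gives x = 5/8.
f''(x) = 5/x², which is positive for x > 0, so this is a local minimum.
f(5/8) = -5·ln(5/8) + 5 - 3 ≈ 4.3500.

4.3500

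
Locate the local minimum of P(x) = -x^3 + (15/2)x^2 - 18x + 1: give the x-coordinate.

2

Critical points: P'(x) = -3x^2 + 15x - 18 vanishes at x = 2, 3.
Since P''(x) = -6x + 15, we get P''(2) = 3 > 0 ⇒ local minimum; P''(3) = -3 < 0 ⇒ local maximum.
The local minimum is P(2) = -13.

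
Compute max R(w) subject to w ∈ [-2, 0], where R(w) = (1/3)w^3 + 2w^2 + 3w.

0

Differentiating, R'(w) = w^2 + 4w + 3; whose only zero in [-2, 0] is w = -1.
Evaluating at the critical points and endpoints: R(-2) = -2/3,  R(-1) = -4/3,  R(0) = 0.
Hence the absolute maximum is 0 at w = 0.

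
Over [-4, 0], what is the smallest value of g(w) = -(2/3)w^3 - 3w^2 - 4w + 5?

The derivative is -2w^2 - 6w - 4, which vanishes at w = -2 and w = -1.
Evaluating at the critical points and endpoints: g(-4) = 47/3,  g(-2) = 19/3,  g(-1) = 20/3,  g(0) = 5.
Hence the absolute minimum is 5 at w = 0.

5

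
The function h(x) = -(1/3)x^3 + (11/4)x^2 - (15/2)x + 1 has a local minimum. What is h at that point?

Critical points: h'(x) = -x^2 + (11/2)x - 15/2 vanishes at x = 5/2, 3.
Second-derivative test with h''(x) = -2x + 11/2: h''(5/2) = 1/2 > 0 ⇒ local minimum; h''(3) = -1/2 < 0 ⇒ local maximum.
So the local minimum value is h(5/2) = -277/48.

-277/48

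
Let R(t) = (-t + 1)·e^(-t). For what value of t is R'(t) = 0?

2

R'(t) = (-1)·e^(-t) + (-t + 1)·(-1)·e^(-t) = (t - 2)·e^(-t). Since e^(-t) > 0, the only critical point is t = 2.
R''(2) has the same sign as 1 > 0, so this is a local minimum.
R(2) = (-1)·e^(-2) ≈ -0.1353.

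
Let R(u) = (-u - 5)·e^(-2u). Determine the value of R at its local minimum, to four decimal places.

Differentiating with the product rule gives R'(u) = (2u + 9)·e^(-2u). Since e^(-2u) > 0, the only critical point is u = -9/2.
R''(-9/2) has the same sign as 2 > 0, so this is a local minimum.
R(-9/2) = (-1/2)·e^(9) ≈ -4051.5420.

-4051.5420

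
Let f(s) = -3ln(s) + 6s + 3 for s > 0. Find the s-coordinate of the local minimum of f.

1/2

f'(s) = -3/s + 6 = 0 gives s = 1/2.
f''(s) = 3/s², which is positive for s > 0, so this is a local minimum.
f(1/2) = -3·ln(1/2) + 3 + 3 ≈ 8.0794.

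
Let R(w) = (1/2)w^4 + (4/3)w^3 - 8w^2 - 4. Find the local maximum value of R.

Critical points: R'(w) = 2w^3 + 4w^2 - 16w vanishes at w = -4, 0, 2.
Second-derivative test with R''(w) = 6w^2 + 8w - 16: R''(-4) = 48 > 0 ⇒ local minimum; R''(0) = -16 < 0 ⇒ local maximum; R''(2) = 24 > 0 ⇒ local minimum.
So the local maximum value is R(0) = -4.

-4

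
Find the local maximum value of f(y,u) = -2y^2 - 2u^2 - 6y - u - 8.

-27/8

∂f/∂y = -4y - 6 = 0 and ∂f/∂u = -4u - 1 = 0, so (y, u) = (-3/2, -1/4).
The Hessian has f_{yy} = -4, f_{uu} = -4, f_{yu} = 0, giving D = 16 > 0 with f_{yy} < 0, so the point is a local maximum.
f(-3/2, -1/4) = -27/8.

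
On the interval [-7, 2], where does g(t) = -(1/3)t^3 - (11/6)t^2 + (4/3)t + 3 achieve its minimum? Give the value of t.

Differentiating, g'(t) = -t^2 - (11/3)t + 4/3; which vanishes at t = -4 and t = 1/3.
Evaluating at the critical points and endpoints: g(-7) = 109/6,  g(-4) = -31/3,  g(1/3) = 523/162,  g(2) = -13/3.
Hence the absolute minimum is -31/3 at t = -4.

-4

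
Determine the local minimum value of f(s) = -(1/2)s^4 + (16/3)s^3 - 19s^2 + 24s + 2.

f'(s) = -2s^3 + 16s^2 - 38s + 24. Setting f'(s) = 0 gives s ∈ {1, 3, 4}.
f''(s) = -6s^2 + 32s - 38. f''(1) = -12 < 0 ⇒ local maximum; f''(3) = 4 > 0 ⇒ local minimum; f''(4) = -6 < 0 ⇒ local maximum.
The local minimum is f(3) = 13/2.

13/2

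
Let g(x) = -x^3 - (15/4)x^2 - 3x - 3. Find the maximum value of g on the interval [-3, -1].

-3/4

The derivative is -3x^2 - (15/2)x - 3, whose only zero in [-3, -1] is x = -2.
Compare values at every candidate in [-3, -1]: g(-3) = -3/4; g(-2) = -4; g(-1) = -11/4.
So the maximum is g(-3) = -3/4.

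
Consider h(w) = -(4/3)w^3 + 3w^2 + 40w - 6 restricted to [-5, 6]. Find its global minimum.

-797/12

The derivative is -4w^2 + 6w + 40, which vanishes at w = -5/2 and w = 4.
Evaluating at the critical points and endpoints: h(-5) = 107/3; h(-5/2) = -797/12; h(4) = 350/3; h(6) = 54.
The minimum over the interval is -797/12, attained at w = -5/2.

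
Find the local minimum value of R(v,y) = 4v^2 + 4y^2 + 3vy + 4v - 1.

-119/55

∂R/∂v = 8v + 3y + 4 = 0 and ∂R/∂y = 3v + 8y = 0, so (v, y) = (-32/55, 12/55).
The Hessian has R_{vv} = 8, R_{yy} = 8, R_{vy} = 3, giving D = 55 > 0 with R_{vv} > 0, so the point is a local minimum.
R(-32/55, 12/55) = -119/55.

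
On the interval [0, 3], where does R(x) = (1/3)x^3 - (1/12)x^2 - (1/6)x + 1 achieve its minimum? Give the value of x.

1/2

The derivative is x^2 - (1/6)x - 1/6, whose only zero in [0, 3] is x = 1/2.
Evaluating at the critical points and endpoints: R(0) = 1, R(1/2) = 15/16, R(3) = 35/4.
So the minimum is R(1/2) = 15/16.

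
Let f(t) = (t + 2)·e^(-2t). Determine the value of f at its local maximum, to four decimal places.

10.0428

f'(t) = 1·e^(-2t) + (t + 2)·(-2)·e^(-2t) = (-2t - 3)·e^(-2t). Since e^(-2t) > 0, the only critical point is t = -3/2.
f''(-3/2) has the same sign as -2 < 0, so this is a local maximum.
f(-3/2) = (1/2)·e^(3) ≈ 10.0428.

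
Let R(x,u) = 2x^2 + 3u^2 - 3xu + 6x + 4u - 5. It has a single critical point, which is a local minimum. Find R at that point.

∂R/∂x = 4x - 3u + 6 = 0 and ∂R/∂u = -3x + 6u + 4 = 0, so (x, u) = (-16/5, -34/15).
The Hessian has R_{xx} = 4, R_{uu} = 6, R_{xu} = -3, giving D = 15 > 0 with R_{xx} > 0, so the point is a local minimum.
R(-16/5, -34/15) = -287/15.

-287/15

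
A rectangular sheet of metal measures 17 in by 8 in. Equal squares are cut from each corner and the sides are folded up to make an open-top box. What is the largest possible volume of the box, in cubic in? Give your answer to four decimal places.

106.3559

With cut size x, the volume is V(x) = x(17 − 2x)(8 − 2x) for 0 < x < 4.
V'(x) = 12x^2 − 100x + 136. Setting V'(x) = 0 gives x ≈ 1.7115 (the root in (0, 4)).
V''(x) = 24x − 100 is negative there, so this is the maximum; V ≈ 106.3559.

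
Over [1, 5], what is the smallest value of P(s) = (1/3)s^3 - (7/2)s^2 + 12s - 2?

41/6

P'(s) = s^2 - 7s + 12, which vanishes at s = 3 and s = 4.
Compare values at every candidate in [1, 5]: P(1) = 41/6,  P(3) = 23/2,  P(4) = 34/3,  P(5) = 73/6.
So the minimum is P(1) = 41/6.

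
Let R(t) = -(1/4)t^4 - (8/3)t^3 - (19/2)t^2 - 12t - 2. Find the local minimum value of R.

R'(t) = -t^3 - 8t^2 - 19t - 12 = 0 at t = -4, -3, -1.
R''(t) = -3t^2 - 16t - 19. R''(-4) = -3 < 0 ⇒ local maximum; R''(-3) = 2 > 0 ⇒ local minimum; R''(-1) = -6 < 0 ⇒ local maximum.
The local minimum is R(-3) = 1/4.

1/4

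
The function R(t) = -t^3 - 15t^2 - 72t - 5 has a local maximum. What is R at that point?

Critical points: R'(t) = -3t^2 - 30t - 72 vanishes at t = -6, -4.
R''(t) = -6t - 30. R''(-6) = 6 > 0 ⇒ local minimum; R''(-4) = -6 < 0 ⇒ local maximum.
Thus R has its local maximum at t = -4, with value 107.

107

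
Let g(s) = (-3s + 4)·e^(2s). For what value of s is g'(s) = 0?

5/6

By the product rule, g'(s) = (-6s + 5)·e^(2s). Since e^(2s) > 0, the only critical point is s = 5/6.
g''(5/6) has the same sign as -6 < 0, so this is a local maximum.
g(5/6) = (3/2)·e^(5/3) ≈ 7.9417.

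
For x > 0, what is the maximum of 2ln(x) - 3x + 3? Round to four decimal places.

0.1891

h'(x) = 2/x − 3 = 0 gives x = 2/3.
h''(x) = -2/x², which is negative for x > 0, so this is a local maximum.
h(2/3) = 2·ln(2/3) - 2 + 3 ≈ 0.1891.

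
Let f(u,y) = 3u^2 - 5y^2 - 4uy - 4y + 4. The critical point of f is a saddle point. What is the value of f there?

∂f/∂u = 6u - 4y = 0 and ∂f/∂y = -4u - 10y - 4 = 0, so (u, y) = (-4/19, -6/19).
The Hessian has f_{uu} = 6, f_{yy} = -10, f_{uy} = -4, giving D = -76 < 0, so the point is a saddle point.
f(-4/19, -6/19) = 88/19.

88/19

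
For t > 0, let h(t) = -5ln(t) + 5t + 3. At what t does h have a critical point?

h'(t) = -5/t + 5 = 0 gives t = 1.
h''(t) = 5/t², which is positive for t > 0, so this is a local minimum.
h(1) = -5·ln(1) + 5 + 3 ≈ 8.0000.

1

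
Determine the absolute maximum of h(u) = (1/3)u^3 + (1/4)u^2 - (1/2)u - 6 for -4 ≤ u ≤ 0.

-67/12

The derivative is u^2 + (1/2)u - 1/2, whose only zero in [-4, 0] is u = -1.
Compare values at every candidate in [-4, 0]: h(-4) = -64/3,  h(-1) = -67/12,  h(0) = -6.
Hence the absolute maximum is -67/12 at u = -1.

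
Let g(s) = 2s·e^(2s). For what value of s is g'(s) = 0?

-1/2

g'(s) = 2·e^(2s) + (2s)·2·e^(2s) = (4s + 2)·e^(2s). Since e^(2s) > 0, the only critical point is s = -1/2.
g''(-1/2) has the same sign as 4 > 0, so this is a local minimum.
g(-1/2) = (-1)·e^(-1) ≈ -0.3679.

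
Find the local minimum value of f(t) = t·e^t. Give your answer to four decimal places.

-0.3679

By the product rule, f'(t) = (t + 1)·e^t. Since e^t > 0, the only critical point is t = -1.
f''(-1) has the same sign as 1 > 0, so this is a local minimum.
f(-1) = (-1)·e^(-1) ≈ -0.3679.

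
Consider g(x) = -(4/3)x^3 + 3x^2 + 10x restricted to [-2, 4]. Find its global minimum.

The derivative is -4x^2 + 6x + 10, which vanishes at x = -1 and x = 5/2.
Evaluating at the critical points and endpoints: g(-2) = 8/3, g(-1) = -17/3, g(5/2) = 275/12, g(4) = 8/3.
Hence the absolute minimum is -17/3 at x = -1.

-17/3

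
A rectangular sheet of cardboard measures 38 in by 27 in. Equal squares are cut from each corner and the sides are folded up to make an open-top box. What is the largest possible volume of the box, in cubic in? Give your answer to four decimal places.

2382.4405

With cut size x, the volume is V(x) = x(38 − 2x)(27 − 2x) for 0 < x < 13.5.
V'(x) = 12x^2 − 260x + 1026. Setting V'(x) = 0 gives x ≈ 5.1888 (the root in (0, 13.5)).
V''(x) = 24x − 260 is negative there, so this is the maximum; V ≈ 2382.4405.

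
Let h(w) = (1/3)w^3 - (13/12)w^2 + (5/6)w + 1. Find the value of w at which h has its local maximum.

1/2

Critical points: h'(w) = w^2 - (13/6)w + 5/6 vanishes at w = 1/2, 5/3.
Second-derivative test with h''(w) = 2w - 13/6: h''(1/2) = -7/6 < 0 ⇒ local maximum; h''(5/3) = 7/6 > 0 ⇒ local minimum.
Thus h has its local maximum at w = 1/2, with value 19/16.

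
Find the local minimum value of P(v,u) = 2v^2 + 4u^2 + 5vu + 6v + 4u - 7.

∂P/∂v = 4v + 5u + 6 = 0 and ∂P/∂u = 5v + 8u + 4 = 0, so (v, u) = (-4, 2).
The Hessian has P_{vv} = 4, P_{uu} = 8, P_{vu} = 5, giving D = 7 > 0 with P_{vv} > 0, so the point is a local minimum.
P(-4, 2) = -15.

-15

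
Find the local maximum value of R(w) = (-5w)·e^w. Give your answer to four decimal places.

1.8394

Differentiating with the product rule gives R'(w) = (-5w - 5)·e^w. Since e^w > 0, the only critical point is w = -1.
R''(-1) has the same sign as -5 < 0, so this is a local maximum.
R(-1) = (5)·e^(-1) ≈ 1.8394.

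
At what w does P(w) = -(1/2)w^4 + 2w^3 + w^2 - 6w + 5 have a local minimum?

1

Critical points: P'(w) = -2w^3 + 6w^2 + 2w - 6 vanishes at w = -1, 1, 3.
Second-derivative test with P''(w) = -6w^2 + 12w + 2: P''(-1) = -16 < 0 ⇒ local maximum; P''(1) = 8 > 0 ⇒ local minimum; P''(3) = -16 < 0 ⇒ local maximum.
Thus P has its local minimum at w = 1, with value 3/2.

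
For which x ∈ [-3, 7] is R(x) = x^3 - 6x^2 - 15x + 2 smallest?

The derivative is 3x^2 - 12x - 15, which vanishes at x = -1 and x = 5.
Candidates: R(-3) = -34, R(-1) = 10, R(5) = -98, R(7) = -54.
The minimum over the interval is -98, attained at x = 5.

5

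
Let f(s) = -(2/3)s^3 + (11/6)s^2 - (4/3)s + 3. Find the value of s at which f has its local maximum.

4/3

f'(s) = -2s^2 + (11/3)s - 4/3 = 0 at s = 1/2, 4/3.
Second-derivative test with f''(s) = -4s + 11/3: f''(1/2) = 5/3 > 0 ⇒ local minimum; f''(4/3) = -5/3 < 0 ⇒ local maximum.
So the local maximum value is f(4/3) = 235/81.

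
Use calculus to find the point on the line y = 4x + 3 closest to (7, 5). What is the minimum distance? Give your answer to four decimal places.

6.3059

Minimize D(x)^2 = (x - 7)^2 + (4x - 2)^2.
d/dx[D^2] = 2(x - 7) + 2·4·(4x - 2) = 0 ⇒ x = 15/17.
Then y = 111/17 and the distance is √(676/17) ≈ 6.3059.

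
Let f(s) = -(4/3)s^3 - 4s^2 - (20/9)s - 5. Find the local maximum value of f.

Critical points: f'(s) = -4s^2 - 8s - 20/9 vanishes at s = -5/3, -1/3.
Since f''(s) = -8s - 8, we get f''(-5/3) = 16/3 > 0 ⇒ local minimum; f''(-1/3) = -16/3 < 0 ⇒ local maximum.
So the local maximum value is f(-1/3) = -377/81.

-377/81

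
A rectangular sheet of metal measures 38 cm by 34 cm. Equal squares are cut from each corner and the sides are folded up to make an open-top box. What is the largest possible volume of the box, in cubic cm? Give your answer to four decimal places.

With cut size x, the volume is V(x) = x(38 − 2x)(34 − 2x) for 0 < x < 17.
V'(x) = 12x^2 − 288x + 1292. Setting V'(x) = 0 gives x ≈ 5.9723 (the root in (0, 17)).
V''(x) = 24x − 288 is negative there, so this is the maximum; V ≈ 3432.0555.

3432.0555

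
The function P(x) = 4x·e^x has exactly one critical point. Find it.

Differentiating with the product rule gives P'(x) = (4x + 4)·e^x. Since e^x > 0, the only critical point is x = -1.
P''(-1) has the same sign as 4 > 0, so this is a local minimum.
P(-1) = (-4)·e^(-1) ≈ -1.4715.

-1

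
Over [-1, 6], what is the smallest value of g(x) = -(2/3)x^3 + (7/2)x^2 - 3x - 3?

-39

g'(x) = -2x^2 + 7x - 3, which vanishes at x = 1/2 and x = 3.
Candidates: g(-1) = 25/6,  g(1/2) = -89/24,  g(3) = 3/2,  g(6) = -39.
So the minimum is g(6) = -39.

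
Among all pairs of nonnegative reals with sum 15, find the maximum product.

225/4

With x + y = 15, the product is P(x) = x(15 − x).
P'(x) = 15 − 2x = 0 gives x = 15/2; P'' = −2 < 0, so this is the maximum.
P = 15/2·15/2 = 225/4.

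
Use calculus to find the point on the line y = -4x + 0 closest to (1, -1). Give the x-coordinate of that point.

5/17

Minimize D(x)^2 = (x - 1)^2 + (-4x + 1)^2.
d/dx[D^2] = 2(x - 1) + 2·(-4)·(-4x + 1) = 0 ⇒ x = 5/17.
Then y = -20/17 and the distance is √(9/17) ≈ 0.7276.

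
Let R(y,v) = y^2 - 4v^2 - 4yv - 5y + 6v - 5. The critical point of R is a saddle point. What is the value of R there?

∂R/∂y = 2y - 4v - 5 = 0 and ∂R/∂v = -4y - 8v + 6 = 0, so (y, v) = (2, -1/4).
The Hessian has R_{yy} = 2, R_{vv} = -8, R_{yv} = -4, giving D = -32 < 0, so the point is a saddle point.
R(2, -1/4) = -43/4.

-43/4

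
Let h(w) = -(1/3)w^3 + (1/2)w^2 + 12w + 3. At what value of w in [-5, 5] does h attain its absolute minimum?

h'(w) = -w^2 + w + 12, which vanishes at w = -3 and w = 4.
Candidates: h(-5) = -17/6; h(-3) = -39/2; h(4) = 113/3; h(5) = 203/6.
The minimum over the interval is -39/2, attained at w = -3.

-3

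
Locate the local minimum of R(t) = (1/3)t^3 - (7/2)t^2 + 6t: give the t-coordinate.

Critical points: R'(t) = t^2 - 7t + 6 vanishes at t = 1, 6.
R''(t) = 2t - 7. R''(1) = -5 < 0 ⇒ local maximum; R''(6) = 5 > 0 ⇒ local minimum.
So the local minimum value is R(6) = -18.

6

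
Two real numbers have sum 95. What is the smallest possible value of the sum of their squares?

9025/2

With a + b = 95, a^2 + b^2 = a^2 + (95 − a)^2.
The derivative 2a − 2(95 − a) = 4a − 190 vanishes at a = 95/2; second derivative 4 > 0, a minimum.
The minimum is 2·(95/2)^2 = 9025/2.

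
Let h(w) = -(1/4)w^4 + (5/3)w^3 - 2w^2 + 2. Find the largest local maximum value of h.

38/3

h'(w) = -w^3 + 5w^2 - 4w = 0 at w = 0, 1, 4.
Since h''(w) = -3w^2 + 10w - 4, we get h''(0) = -4 < 0 ⇒ local maximum; h''(1) = 3 > 0 ⇒ local minimum; h''(4) = -12 < 0 ⇒ local maximum.
Thus h has its largest local maximum at w = 4, with value 38/3.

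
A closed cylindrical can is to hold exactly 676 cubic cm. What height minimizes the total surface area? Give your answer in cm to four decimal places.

9.5123

With radius r and height h, πr²h = 676 so h = 676/(πr²), and S(r) = 2πr² + 2πrh = 2πr² + 2·676/r.
S'(r) = 4πr − 2·676/r² = 0 ⇒ r³ = 676/(2π), so r ≈ 4.7562 and h = 2r ≈ 9.5123.
S''(r) = 4π + 4·676/r³ > 0, so this is the minimum; S ≈ 426.3952.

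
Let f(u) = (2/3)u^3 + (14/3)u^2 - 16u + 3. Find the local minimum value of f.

f'(u) = 2u^2 + (28/3)u - 16 = 0 at u = -6, 4/3.
Second-derivative test with f''(u) = 4u + 28/3: f''(-6) = -44/3 < 0 ⇒ local maximum; f''(4/3) = 44/3 > 0 ⇒ local minimum.
So the local minimum value is f(4/3) = -685/81.

-685/81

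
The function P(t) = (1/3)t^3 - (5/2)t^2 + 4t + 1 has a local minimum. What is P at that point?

-5/3

P'(t) = t^2 - 5t + 4 = 0 at t = 1, 4.
Second-derivative test with P''(t) = 2t - 5: P''(1) = -3 < 0 ⇒ local maximum; P''(4) = 3 > 0 ⇒ local minimum.
The local minimum is P(4) = -5/3.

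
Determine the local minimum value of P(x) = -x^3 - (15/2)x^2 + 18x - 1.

-163

P'(x) = -3x^2 - 15x + 18 = 0 at x = -6, 1.
Since P''(x) = -6x - 15, we get P''(-6) = 21 > 0 ⇒ local minimum; P''(1) = -21 < 0 ⇒ local maximum.
Thus P has its local minimum at x = -6, with value -163.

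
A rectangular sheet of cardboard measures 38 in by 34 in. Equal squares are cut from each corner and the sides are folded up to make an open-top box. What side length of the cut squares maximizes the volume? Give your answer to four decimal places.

With cut size x, the volume is V(x) = x(38 − 2x)(34 − 2x) for 0 < x < 17.
V'(x) = 12x^2 − 288x + 1292. Setting V'(x) = 0 gives x ≈ 5.9723 (the root in (0, 17)).
V''(x) = 24x − 288 is negative there, so this is the maximum; V ≈ 3432.0555.

5.9723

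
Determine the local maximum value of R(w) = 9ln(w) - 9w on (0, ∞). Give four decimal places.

-9.0000

R'(w) = 9/w − 9 = 0 gives w = 1.
R''(w) = -9/w², which is negative for w > 0, so this is a local maximum.
R(1) = 9·ln(1) - 9 ≈ -9.0000.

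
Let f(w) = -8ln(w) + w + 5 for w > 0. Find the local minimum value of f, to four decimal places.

f'(w) = -8/w + 1 = 0 gives w = 8.
f''(w) = 8/w², which is positive for w > 0, so this is a local minimum.
f(8) = -8·ln(8) + 8 + 5 ≈ -3.6355.

-3.6355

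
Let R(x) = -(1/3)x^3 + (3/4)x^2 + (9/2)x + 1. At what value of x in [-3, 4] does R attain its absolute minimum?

-3/2

R'(x) = -x^2 + (3/2)x + 9/2, which vanishes at x = -3/2 and x = 3.
Candidates: R(-3) = 13/4; R(-3/2) = -47/16; R(3) = 49/4; R(4) = 29/3.
So the minimum is R(-3/2) = -47/16.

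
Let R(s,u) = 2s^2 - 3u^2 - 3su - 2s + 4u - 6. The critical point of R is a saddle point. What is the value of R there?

∂R/∂s = 4s - 3u - 2 = 0 and ∂R/∂u = -3s - 6u + 4 = 0, so (s, u) = (8/11, 10/33).
The Hessian has R_{ss} = 4, R_{uu} = -6, R_{su} = -3, giving D = -33 < 0, so the point is a saddle point.
R(8/11, 10/33) = -202/33.

-202/33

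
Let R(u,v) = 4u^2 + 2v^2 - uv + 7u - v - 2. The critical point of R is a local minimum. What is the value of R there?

∂R/∂u = 8u - v + 7 = 0 and ∂R/∂v = -u + 4v - 1 = 0, so (u, v) = (-27/31, 1/31).
The Hessian has R_{uu} = 8, R_{vv} = 4, R_{uv} = -1, giving D = 31 > 0 with R_{uu} > 0, so the point is a local minimum.
R(-27/31, 1/31) = -157/31.

-157/31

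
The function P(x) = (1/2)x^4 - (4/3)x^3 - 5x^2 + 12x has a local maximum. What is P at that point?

37/6

Critical points: P'(x) = 2x^3 - 4x^2 - 10x + 12 vanishes at x = -2, 1, 3.
P''(x) = 6x^2 - 8x - 10. P''(-2) = 30 > 0 ⇒ local minimum; P''(1) = -12 < 0 ⇒ local maximum; P''(3) = 20 > 0 ⇒ local minimum.
So the local maximum value is P(1) = 37/6.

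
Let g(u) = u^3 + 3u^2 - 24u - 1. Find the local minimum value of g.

g'(u) = 3u^2 + 6u - 24 = 0 at u = -4, 2.
g''(u) = 6u + 6. g''(-4) = -18 < 0 ⇒ local maximum; g''(2) = 18 > 0 ⇒ local minimum.
Thus g has its local minimum at u = 2, with value -29.

-29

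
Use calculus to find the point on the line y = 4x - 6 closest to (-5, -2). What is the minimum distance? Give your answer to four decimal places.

5.8209

Minimize D(x)^2 = (x + 5)^2 + (4x - 4)^2.
d/dx[D^2] = 2(x + 5) + 2·4·(4x - 4) = 0 ⇒ x = 11/17.
Then y = -58/17 and the distance is √(576/17) ≈ 5.8209.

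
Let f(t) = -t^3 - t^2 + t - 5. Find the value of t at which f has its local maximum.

1/3

f'(t) = -3t^2 - 2t + 1 = 0 at t = -1, 1/3.
Second-derivative test with f''(t) = -6t - 2: f''(-1) = 4 > 0 ⇒ local minimum; f''(1/3) = -4 < 0 ⇒ local maximum.
The local maximum is f(1/3) = -130/27.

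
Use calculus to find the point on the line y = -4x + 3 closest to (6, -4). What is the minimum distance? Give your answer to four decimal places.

4.1231

Minimize D(x)^2 = (x - 6)^2 + (-4x + 7)^2.
d/dx[D^2] = 2(x - 6) + 2·(-4)·(-4x + 7) = 0 ⇒ x = 2.
Then y = -5 and the distance is √(17) ≈ 4.1231.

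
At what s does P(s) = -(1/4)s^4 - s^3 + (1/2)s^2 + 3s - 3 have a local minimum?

P'(s) = -s^3 - 3s^2 + s + 3 = 0 at s = -3, -1, 1.
P''(s) = -3s^2 - 6s + 1. P''(-3) = -8 < 0 ⇒ local maximum; P''(-1) = 4 > 0 ⇒ local minimum; P''(1) = -8 < 0 ⇒ local maximum.
Thus P has its local minimum at s = -1, with value -19/4.

-1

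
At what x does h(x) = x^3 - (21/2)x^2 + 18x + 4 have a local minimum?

6

Critical points: h'(x) = 3x^2 - 21x + 18 vanishes at x = 1, 6.
Since h''(x) = 6x - 21, we get h''(1) = -15 < 0 ⇒ local maximum; h''(6) = 15 > 0 ⇒ local minimum.
The local minimum is h(6) = -50.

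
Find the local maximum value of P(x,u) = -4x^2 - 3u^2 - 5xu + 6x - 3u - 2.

∂P/∂x = -8x - 5u + 6 = 0 and ∂P/∂u = -5x - 6u - 3 = 0, so (x, u) = (51/23, -54/23).
The Hessian has P_{xx} = -8, P_{uu} = -6, P_{xu} = -5, giving D = 23 > 0 with P_{xx} < 0, so the point is a local maximum.
P(51/23, -54/23) = 188/23.

188/23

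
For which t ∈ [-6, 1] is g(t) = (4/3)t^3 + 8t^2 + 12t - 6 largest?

1

Differentiating, g'(t) = 4t^2 + 16t + 12; which vanishes at t = -3 and t = -1.
Candidates: g(-6) = -78; g(-3) = -6; g(-1) = -34/3; g(1) = 46/3.
Hence the absolute maximum is 46/3 at t = 1.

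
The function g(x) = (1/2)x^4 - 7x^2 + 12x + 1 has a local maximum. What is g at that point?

Critical points: g'(x) = 2x^3 - 14x + 12 vanishes at x = -3, 1, 2.
g''(x) = 6x^2 - 14. g''(-3) = 40 > 0 ⇒ local minimum; g''(1) = -8 < 0 ⇒ local maximum; g''(2) = 10 > 0 ⇒ local minimum.
The local maximum is g(1) = 13/2.

13/2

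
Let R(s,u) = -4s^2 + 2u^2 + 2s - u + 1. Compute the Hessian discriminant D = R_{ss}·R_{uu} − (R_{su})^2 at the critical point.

∂R/∂s = -8s + 2 = 0 and ∂R/∂u = 4u - 1 = 0, so (s, u) = (1/4, 1/4).
The Hessian has R_{ss} = -8, R_{uu} = 4, R_{su} = 0, giving D = -32 < 0, so the point is a saddle point.
D = (-8)·(4) − (0)^2 = -32.

-32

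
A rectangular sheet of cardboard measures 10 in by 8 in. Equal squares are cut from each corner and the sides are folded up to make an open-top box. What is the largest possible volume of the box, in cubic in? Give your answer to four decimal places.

With cut size x, the volume is V(x) = x(10 − 2x)(8 − 2x) for 0 < x < 4.
V'(x) = 12x^2 − 72x + 80. Setting V'(x) = 0 gives x ≈ 1.4725 (the root in (0, 4)).
V''(x) = 24x − 72 is negative there, so this is the maximum; V ≈ 52.5138.

52.5138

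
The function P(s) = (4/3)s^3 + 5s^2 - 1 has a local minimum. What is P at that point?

-1

P'(s) = 4s^2 + 10s. Setting P'(s) = 0 gives s ∈ {-5/2, 0}.
Second-derivative test with P''(s) = 8s + 10: P''(-5/2) = -10 < 0 ⇒ local maximum; P''(0) = 10 > 0 ⇒ local minimum.
Thus P has its local minimum at s = 0, with value -1.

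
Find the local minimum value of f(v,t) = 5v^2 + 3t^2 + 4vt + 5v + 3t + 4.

29/11

∂f/∂v = 10v + 4t + 5 = 0 and ∂f/∂t = 4v + 6t + 3 = 0, so (v, t) = (-9/22, -5/22).
The Hessian has f_{vv} = 10, f_{tt} = 6, f_{vt} = 4, giving D = 44 > 0 with f_{vv} > 0, so the point is a local minimum.
f(-9/22, -5/22) = 29/11.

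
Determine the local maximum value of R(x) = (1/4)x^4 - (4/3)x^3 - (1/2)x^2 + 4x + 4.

77/12

R'(x) = x^3 - 4x^2 - x + 4 = 0 at x = -1, 1, 4.
Since R''(x) = 3x^2 - 8x - 1, we get R''(-1) = 10 > 0 ⇒ local minimum; R''(1) = -6 < 0 ⇒ local maximum; R''(4) = 15 > 0 ⇒ local minimum.
Thus R has its local maximum at x = 1, with value 77/12.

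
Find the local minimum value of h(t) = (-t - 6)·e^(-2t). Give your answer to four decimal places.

h'(t) = (-1)·e^(-2t) + (-t - 6)·(-2)·e^(-2t) = (2t + 11)·e^(-2t). Since e^(-2t) > 0, the only critical point is t = -11/2.
h''(-11/2) has the same sign as 2 > 0, so this is a local minimum.
h(-11/2) = (-1/2)·e^(11) ≈ -29937.0709.

-29937.0709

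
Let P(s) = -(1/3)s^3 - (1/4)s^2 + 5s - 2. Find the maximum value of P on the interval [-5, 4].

101/12

Differentiating, P'(s) = -s^2 - (1/2)s + 5; which vanishes at s = -5/2 and s = 2.
Candidates: P(-5) = 101/12,  P(-5/2) = -521/48,  P(2) = 13/3,  P(4) = -22/3.
The maximum over the interval is 101/12, attained at s = -5.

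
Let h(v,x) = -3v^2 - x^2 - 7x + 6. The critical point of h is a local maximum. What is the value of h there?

73/4

∂h/∂v = -6v = 0 and ∂h/∂x = -2x - 7 = 0, so (v, x) = (0, -7/2).
The Hessian has h_{vv} = -6, h_{xx} = -2, h_{vx} = 0, giving D = 12 > 0 with h_{vv} < 0, so the point is a local maximum.
h(0, -7/2) = 73/4.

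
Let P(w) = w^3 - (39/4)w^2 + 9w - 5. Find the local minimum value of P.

-86

P'(w) = 3w^2 - (39/2)w + 9 = 0 at w = 1/2, 6.
Since P''(w) = 6w - 39/2, we get P''(1/2) = -33/2 < 0 ⇒ local maximum; P''(6) = 33/2 > 0 ⇒ local minimum.
The local minimum is P(6) = -86.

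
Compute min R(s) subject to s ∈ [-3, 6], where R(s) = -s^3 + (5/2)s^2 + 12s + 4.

-50

The derivative is -3s^2 + 5s + 12, which vanishes at s = -4/3 and s = 3.
Evaluating at the critical points and endpoints: R(-3) = 35/2, R(-4/3) = -140/27, R(3) = 71/2, R(6) = -50.
Hence the absolute minimum is -50 at s = 6.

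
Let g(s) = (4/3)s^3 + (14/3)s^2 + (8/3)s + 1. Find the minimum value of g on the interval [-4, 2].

The derivative is 4s^2 + (28/3)s + 8/3, which vanishes at s = -2 and s = -1/3.
Candidates: g(-4) = -61/3; g(-2) = 11/3; g(-1/3) = 47/81; g(2) = 107/3.
Hence the absolute minimum is -61/3 at s = -4.

-61/3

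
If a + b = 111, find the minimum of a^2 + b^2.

12321/2

With a + b = 111, a^2 + b^2 = a^2 + (111 − a)^2.
The derivative 2a − 2(111 − a) = 4a − 222 vanishes at a = 111/2; second derivative 4 > 0, a minimum.
The minimum is 2·(111/2)^2 = 12321/2.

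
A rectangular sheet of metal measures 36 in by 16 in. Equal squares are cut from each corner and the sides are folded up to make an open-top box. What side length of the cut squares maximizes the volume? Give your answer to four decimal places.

With cut size x, the volume is V(x) = x(36 − 2x)(16 − 2x) for 0 < x < 8.
V'(x) = 12x^2 − 208x + 576. Setting V'(x) = 0 gives x ≈ 3.4598 (the root in (0, 8)).
V''(x) = 24x − 208 is negative there, so this is the maximum; V ≈ 913.6005.

3.4598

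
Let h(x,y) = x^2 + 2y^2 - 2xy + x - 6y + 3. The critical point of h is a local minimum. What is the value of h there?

-7/2

∂h/∂x = 2x - 2y + 1 = 0 and ∂h/∂y = -2x + 4y - 6 = 0, so (x, y) = (2, 5/2).
The Hessian has h_{xx} = 2, h_{yy} = 4, h_{xy} = -2, giving D = 4 > 0 with h_{xx} > 0, so the point is a local minimum.
h(2, 5/2) = -7/2.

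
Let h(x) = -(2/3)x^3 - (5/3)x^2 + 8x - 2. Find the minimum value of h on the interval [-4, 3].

-23

Differentiating, h'(x) = -2x^2 - (10/3)x + 8; which vanishes at x = -3 and x = 4/3.
Evaluating at the critical points and endpoints: h(-4) = -18; h(-3) = -23; h(4/3) = 334/81; h(3) = -11.
The minimum over the interval is -23, attained at x = -3.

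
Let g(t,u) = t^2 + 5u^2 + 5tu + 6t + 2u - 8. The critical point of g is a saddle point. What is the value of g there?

∂g/∂t = 2t + 5u + 6 = 0 and ∂g/∂u = 5t + 10u + 2 = 0, so (t, u) = (10, -26/5).
The Hessian has g_{tt} = 2, g_{uu} = 10, g_{tu} = 5, giving D = -5 < 0, so the point is a saddle point.
g(10, -26/5) = 84/5.

84/5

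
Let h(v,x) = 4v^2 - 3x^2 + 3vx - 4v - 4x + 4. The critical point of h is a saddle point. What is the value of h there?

∂h/∂v = 8v + 3x - 4 = 0 and ∂h/∂x = 3v - 6x - 4 = 0, so (v, x) = (12/19, -20/57).
The Hessian has h_{vv} = 8, h_{xx} = -6, h_{vx} = 3, giving D = -57 < 0, so the point is a saddle point.
h(12/19, -20/57) = 196/57.

196/57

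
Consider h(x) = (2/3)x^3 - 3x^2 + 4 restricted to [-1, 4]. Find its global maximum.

4

The derivative is 2x^2 - 6x, which vanishes at x = 0 and x = 3.
Compare values at every candidate in [-1, 4]: h(-1) = 1/3,  h(0) = 4,  h(3) = -5,  h(4) = -4/3.
So the maximum is h(0) = 4.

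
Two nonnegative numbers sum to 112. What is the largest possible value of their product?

3136

With x + y = 112, the product is P(x) = x(112 − x).
P'(x) = 112 − 2x = 0 gives x = 56; P'' = −2 < 0, so this is the maximum.
P = 56·56 = 3136.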